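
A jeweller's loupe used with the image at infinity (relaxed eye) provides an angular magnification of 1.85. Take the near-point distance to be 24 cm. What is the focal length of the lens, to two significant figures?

For the image at infinity, M = D/f.
f = D/M = 24/1.85 = 12.973 cm.

13 cm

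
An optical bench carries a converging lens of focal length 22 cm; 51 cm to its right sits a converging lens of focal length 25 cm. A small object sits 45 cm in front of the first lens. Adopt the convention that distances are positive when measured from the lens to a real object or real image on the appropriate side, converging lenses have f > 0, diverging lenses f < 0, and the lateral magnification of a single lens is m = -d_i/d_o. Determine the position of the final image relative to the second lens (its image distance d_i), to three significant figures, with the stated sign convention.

Lens 1: 1/d_i1 = 1/f_1 - 1/d_o1 = 1/22 - 1/45 = 0.02323 cm^-1, so d_i1 = 43.043 cm.
The intermediate image is 43.043 cm to the right of lens 1, so d_o2 = L - d_i1 = 51 - 43.043 = 7.957 cm.
Lens 2: 1/d_i2 = 1/f_2 - 1/d_o2 = 1/25 - 1/(7.957) = -0.08568 cm^-1, so d_i2 = -11.671 cm.

-11.7 cm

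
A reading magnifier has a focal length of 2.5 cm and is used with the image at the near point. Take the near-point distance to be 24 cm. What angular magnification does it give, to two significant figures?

11

M = 1 + D/f = 1 + 24/2.5 = 10.600.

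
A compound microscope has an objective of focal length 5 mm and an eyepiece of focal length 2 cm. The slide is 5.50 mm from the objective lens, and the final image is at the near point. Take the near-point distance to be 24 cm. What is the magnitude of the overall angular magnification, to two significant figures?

Convert to cm: f_obj = 5 mm = 0.5 cm; d_o = 5.50 mm = 0.55 cm.
Objective: 1/d_i = 1/f_obj - 1/d_o = 1/0.5 - 1/0.55 = 0.18182 cm^-1, so d_i = 5.500 cm.
m_obj = -d_i/d_o = -5.500/0.55 = -10.000.
Eyepiece angular magnification (image at near point): M_eye = 1 + D/f_e = 1 + 24/2 = 13.000.
Overall M = m_obj x M_eye = (-10.000)(13.000) = -130.00.
|M| = 130.00.

130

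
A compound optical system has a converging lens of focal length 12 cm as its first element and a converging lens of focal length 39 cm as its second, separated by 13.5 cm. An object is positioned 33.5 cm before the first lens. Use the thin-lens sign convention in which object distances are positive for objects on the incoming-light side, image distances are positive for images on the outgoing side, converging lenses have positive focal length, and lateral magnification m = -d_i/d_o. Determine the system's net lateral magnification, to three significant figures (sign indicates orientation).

-0.493

First lens: d_i1 = 1/(1/12 - 1/33.5) = 18.698 cm.
m_1 = -(18.698)/33.5 = -0.5581.
This image would form 18.698 cm past lens 1, i.e. 5.198 cm beyond lens 2, so it is a virtual object for lens 2: d_o2 = 13.5 - 18.698 = -5.198 cm.
Second lens: d_i2 = 1/(1/39 - 1/(-5.198)) = 4.586 cm.
m_2 = -(4.586)/(-5.198) = 0.8824.
Overall magnification: m = m_1 m_2 = -0.4925.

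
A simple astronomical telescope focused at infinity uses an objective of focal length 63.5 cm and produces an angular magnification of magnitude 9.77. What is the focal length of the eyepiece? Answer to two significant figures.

|M| = f_obj/f_eye, so f_eye = f_obj/|M| = 63.5/9.77 = 6.499 cm.

6.5 cm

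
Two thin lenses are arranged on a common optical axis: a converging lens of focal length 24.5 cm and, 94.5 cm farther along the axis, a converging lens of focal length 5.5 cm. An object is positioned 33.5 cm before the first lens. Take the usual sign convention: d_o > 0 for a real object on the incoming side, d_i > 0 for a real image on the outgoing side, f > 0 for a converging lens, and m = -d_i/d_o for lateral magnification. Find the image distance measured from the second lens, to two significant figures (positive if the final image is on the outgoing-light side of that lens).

First lens: d_i1 = 1/(1/24.5 - 1/33.5) = 91.194 cm.
The intermediate image is 91.194 cm to the right of lens 1, so d_o2 = L - d_i1 = 94.5 - 91.194 = 3.306 cm.
Second lens: d_i2 = 1/(1/5.5 - 1/(3.306)) = -8.285 cm.

-8.3 cm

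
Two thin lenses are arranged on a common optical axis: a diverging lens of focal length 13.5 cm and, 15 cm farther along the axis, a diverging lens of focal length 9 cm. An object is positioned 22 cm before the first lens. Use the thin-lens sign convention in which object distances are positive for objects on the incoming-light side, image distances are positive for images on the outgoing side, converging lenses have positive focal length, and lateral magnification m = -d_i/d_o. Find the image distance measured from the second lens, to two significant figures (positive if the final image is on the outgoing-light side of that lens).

Lens 1: 1/d_i1 = 1/f_1 - 1/d_o1 = 1/(-13.5) - 1/22 = -0.11953 cm^-1, so d_i1 = -8.366 cm.
The intermediate image is virtual, 8.366 cm to the left of lens 1, so d_o2 = L - d_i1 = 15 - (-8.366) = 23.366 cm.
Lens 2: 1/d_i2 = 1/f_2 - 1/d_o2 = 1/(-9) - 1/(23.366) = -0.15391 cm^-1, so d_i2 = -6.497 cm.

-6.5 cm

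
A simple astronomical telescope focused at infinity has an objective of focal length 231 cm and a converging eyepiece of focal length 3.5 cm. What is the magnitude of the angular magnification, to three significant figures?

|M| = f_obj/|f_eye| = 231/3.5 = 66.000.

66.0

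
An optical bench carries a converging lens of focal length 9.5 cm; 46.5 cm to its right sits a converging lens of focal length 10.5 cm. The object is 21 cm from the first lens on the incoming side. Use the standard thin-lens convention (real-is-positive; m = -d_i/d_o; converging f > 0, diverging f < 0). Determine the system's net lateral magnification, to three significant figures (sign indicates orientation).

0.465

First lens: d_i1 = 1/(1/9.5 - 1/21) = 17.348 cm.
m_1 = -(17.348)/21 = -0.8261.
The intermediate image is 17.348 cm to the right of lens 1, so d_o2 = L - d_i1 = 46.5 - 17.348 = 29.152 cm.
Second lens: d_i2 = 1/(1/10.5 - 1/(29.152)) = 16.411 cm.
m_2 = -(16.411)/(29.152) = -0.5629.
Total m = m_1 x m_2 = (-0.8261)(-0.5629) = 0.4650.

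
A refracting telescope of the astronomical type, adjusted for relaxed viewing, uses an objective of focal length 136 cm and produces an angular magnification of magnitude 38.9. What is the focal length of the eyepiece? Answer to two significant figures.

3.5 cm

|M| = f_obj/f_eye, so f_eye = f_obj/|M| = 136/38.9 = 3.496 cm.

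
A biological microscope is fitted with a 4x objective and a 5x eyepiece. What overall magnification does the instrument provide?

The overall magnification of a compound microscope is the product of the objective and eyepiece magnifications:
M = M_obj x M_eye = 4 x 5 = 20.

20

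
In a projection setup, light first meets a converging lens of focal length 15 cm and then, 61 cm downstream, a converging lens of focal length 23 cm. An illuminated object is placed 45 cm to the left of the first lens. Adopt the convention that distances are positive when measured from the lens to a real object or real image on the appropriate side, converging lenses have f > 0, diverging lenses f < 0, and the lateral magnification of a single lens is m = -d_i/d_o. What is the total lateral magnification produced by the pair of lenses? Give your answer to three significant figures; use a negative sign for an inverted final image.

0.742

Lens 1: 1/d_i1 = 1/f_1 - 1/d_o1 = 1/15 - 1/45 = 0.04444 cm^-1, so d_i1 = 22.500 cm.
m_1 = -(22.500)/45 = -0.5000.
That image sits 38.500 cm in front of the second lens, so d_o2 = 38.500 cm.
Lens 2: 1/d_i2 = 1/f_2 - 1/d_o2 = 1/23 - 1/(38.500) = 0.01750 cm^-1, so d_i2 = 57.129 cm.
m_2 = -(57.129)/(38.500) = -1.4839.
Total m = m_1 x m_2 = (-0.5000)(-1.4839) = 0.7419.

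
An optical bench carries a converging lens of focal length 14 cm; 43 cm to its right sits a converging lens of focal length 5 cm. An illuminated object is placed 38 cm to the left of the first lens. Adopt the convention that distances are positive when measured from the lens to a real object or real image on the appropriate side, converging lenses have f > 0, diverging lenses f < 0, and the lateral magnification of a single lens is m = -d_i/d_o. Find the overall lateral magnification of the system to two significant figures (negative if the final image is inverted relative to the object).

0.18

Applying the thin-lens equation to the first lens, 1/14 = 1/38 + 1/d_i1, which gives d_i1 = 22.167 cm.
Its lateral magnification is m_1 = -d_i1/d_o1 = -(22.167)/38 = -0.5833.
Object distance for lens 2: d_o2 = 43 - 22.167 = 20.833 cm.
Applying the thin-lens equation again with f_2 = 5 cm and d_o2 = 20.833 cm gives d_i2 = 6.579 cm.
m_2 = -(6.579)/(20.833) = -0.3158.
Overall magnification: m = m_1 m_2 = 0.1842.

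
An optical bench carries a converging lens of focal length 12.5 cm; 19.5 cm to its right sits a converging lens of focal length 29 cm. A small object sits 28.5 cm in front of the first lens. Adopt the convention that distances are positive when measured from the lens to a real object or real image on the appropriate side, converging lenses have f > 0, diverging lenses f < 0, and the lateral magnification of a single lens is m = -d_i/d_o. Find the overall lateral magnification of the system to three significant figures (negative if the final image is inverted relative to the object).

Lens 1: 1/d_i1 = 1/f_1 - 1/d_o1 = 1/12.5 - 1/28.5 = 0.04491 cm^-1, so d_i1 = 22.266 cm.
m_1 = -(22.266)/28.5 = -0.7812.
Since 22.266 cm > 19.5 cm, the first image lies past the second lens and serves as a virtual object: d_o2 = L - d_i1 = -2.766 cm.
Lens 2: 1/d_i2 = 1/f_2 - 1/d_o2 = 1/29 - 1/(-2.766) = 0.39606 cm^-1, so d_i2 = 2.525 cm.
m_2 = -(2.525)/(-2.766) = 0.9129.
Overall magnification: m = m_1 m_2 = -0.7132.

-0.713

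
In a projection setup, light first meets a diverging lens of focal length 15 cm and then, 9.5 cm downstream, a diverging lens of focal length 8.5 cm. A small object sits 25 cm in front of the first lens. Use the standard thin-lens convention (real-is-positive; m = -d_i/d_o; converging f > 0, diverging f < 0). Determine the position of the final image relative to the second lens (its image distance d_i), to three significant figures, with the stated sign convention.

-5.86 cm

First lens: d_i1 = 1/(1/(-15) - 1/25) = -9.375 cm.
The intermediate image is virtual, 9.375 cm to the left of lens 1, so d_o2 = L - d_i1 = 9.5 - (-9.375) = 18.875 cm.
Second lens: d_i2 = 1/(1/(-8.5) - 1/(18.875)) = -5.861 cm.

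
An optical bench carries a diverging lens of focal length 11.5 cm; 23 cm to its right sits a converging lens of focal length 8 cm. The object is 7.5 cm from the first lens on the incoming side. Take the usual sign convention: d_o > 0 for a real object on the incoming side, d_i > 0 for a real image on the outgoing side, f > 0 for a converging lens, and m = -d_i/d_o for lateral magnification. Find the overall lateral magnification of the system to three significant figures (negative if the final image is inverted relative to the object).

Lens 1: 1/d_i1 = 1/f_1 - 1/d_o1 = 1/(-11.5) - 1/7.5 = -0.22029 cm^-1, so d_i1 = -4.539 cm.
m_1 = -(-4.539)/7.5 = 0.6053.
With d_i1 < 0 the first image is virtual and lies on the object side; the object distance for lens 2 is d_o2 = 23 - (-4.539) = 27.539 cm.
Lens 2: 1/d_i2 = 1/f_2 - 1/d_o2 = 1/8 - 1/(27.539) = 0.08869 cm^-1, so d_i2 = 11.275 cm.
m_2 = -(11.275)/(27.539) = -0.4094.
The system's lateral magnification is m_1 m_2 = (0.6053)(-0.4094) = -0.2478.

-0.248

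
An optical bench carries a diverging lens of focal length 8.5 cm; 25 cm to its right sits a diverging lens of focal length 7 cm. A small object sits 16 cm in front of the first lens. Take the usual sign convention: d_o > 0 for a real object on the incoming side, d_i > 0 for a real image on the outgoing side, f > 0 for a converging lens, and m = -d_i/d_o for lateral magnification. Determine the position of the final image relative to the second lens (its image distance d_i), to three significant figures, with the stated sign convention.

Applying the thin-lens equation to the first lens, 1/(-8.5) = 1/16 + 1/d_i1, which gives d_i1 = -5.551 cm.
The intermediate image is virtual, 5.551 cm to the left of lens 1, so d_o2 = L - d_i1 = 25 - (-5.551) = 30.551 cm.
Applying the thin-lens equation again with f_2 = -7 cm and d_o2 = 30.551 cm gives d_i2 = -5.695 cm.

-5.70 cm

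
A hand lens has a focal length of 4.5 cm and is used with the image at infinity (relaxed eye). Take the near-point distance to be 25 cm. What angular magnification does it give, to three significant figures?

5.56

M = D/f = 25/4.5 = 5.556.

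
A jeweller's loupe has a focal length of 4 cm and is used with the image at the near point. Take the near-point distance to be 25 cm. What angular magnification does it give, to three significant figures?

M = 1 + D/f = 1 + 25/4 = 7.250.

7.25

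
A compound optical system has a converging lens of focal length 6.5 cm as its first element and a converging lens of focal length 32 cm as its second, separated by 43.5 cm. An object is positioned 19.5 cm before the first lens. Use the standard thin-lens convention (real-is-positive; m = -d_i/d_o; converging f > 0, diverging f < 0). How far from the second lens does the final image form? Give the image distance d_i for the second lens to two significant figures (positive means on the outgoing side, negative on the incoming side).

Lens 1: 1/d_i1 = 1/f_1 - 1/d_o1 = 1/6.5 - 1/19.5 = 0.10256 cm^-1, so d_i1 = 9.750 cm.
Object distance for lens 2: d_o2 = 43.5 - 9.750 = 33.750 cm.
Lens 2: 1/d_i2 = 1/f_2 - 1/d_o2 = 1/32 - 1/(33.750) = 0.00162 cm^-1, so d_i2 = 617.143 cm.

620 cm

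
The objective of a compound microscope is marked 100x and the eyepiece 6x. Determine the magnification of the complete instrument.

600

The overall magnification of a compound microscope is the product of the objective and eyepiece magnifications:
M = M_obj x M_eye = 100 x 6 = 600.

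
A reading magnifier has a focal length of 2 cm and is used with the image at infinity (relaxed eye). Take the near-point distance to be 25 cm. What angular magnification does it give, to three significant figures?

M = D/f = 25/2 = 12.500.

12.5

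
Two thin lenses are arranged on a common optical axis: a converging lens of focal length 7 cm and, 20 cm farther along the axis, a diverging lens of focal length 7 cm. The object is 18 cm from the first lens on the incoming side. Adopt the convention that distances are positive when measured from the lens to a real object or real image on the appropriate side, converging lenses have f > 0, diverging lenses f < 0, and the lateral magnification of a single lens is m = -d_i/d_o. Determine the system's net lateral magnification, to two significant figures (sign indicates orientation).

-0.29

Applying the thin-lens equation to the first lens, 1/7 = 1/18 + 1/d_i1, which gives d_i1 = 11.455 cm.
Its lateral magnification is m_1 = -d_i1/d_o1 = -(11.455)/18 = -0.6364.
Object distance for lens 2: d_o2 = 20 - 11.455 = 8.545 cm.
Applying the thin-lens equation again with f_2 = -7 cm and d_o2 = 8.545 cm gives d_i2 = -3.848 cm.
m_2 = -(-3.848)/(8.545) = 0.4503.
The system's lateral magnification is m_1 m_2 = (-0.6364)(0.4503) = -0.2865.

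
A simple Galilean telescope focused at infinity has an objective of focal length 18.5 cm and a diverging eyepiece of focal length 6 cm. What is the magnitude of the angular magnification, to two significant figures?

|M| = f_obj/|f_eye| = 18.5/6 = 3.083.

3.1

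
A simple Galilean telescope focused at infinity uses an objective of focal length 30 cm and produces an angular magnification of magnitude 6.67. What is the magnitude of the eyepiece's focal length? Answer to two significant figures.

4.5 cm

|M| = f_obj/|f_eye|, so |f_eye| = f_obj/|M| = 30/6.67 = 4.498 cm.
(The eyepiece is diverging, so its signed focal length is -4.498 cm.)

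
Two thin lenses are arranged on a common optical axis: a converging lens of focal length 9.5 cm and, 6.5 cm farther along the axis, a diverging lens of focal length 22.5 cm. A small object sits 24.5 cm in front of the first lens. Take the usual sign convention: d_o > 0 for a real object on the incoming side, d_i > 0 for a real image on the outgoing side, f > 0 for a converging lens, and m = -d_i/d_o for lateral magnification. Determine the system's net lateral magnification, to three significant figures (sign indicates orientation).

-1.06

First lens: d_i1 = 1/(1/9.5 - 1/24.5) = 15.517 cm.
m_1 = -(15.517)/24.5 = -0.6333.
This image would form 15.517 cm past lens 1, i.e. 9.017 cm beyond lens 2, so it is a virtual object for lens 2: d_o2 = 6.5 - 15.517 = -9.017 cm.
Second lens: d_i2 = 1/(1/(-22.5) - 1/(-9.017)) = 15.046 cm.
m_2 = -(15.046)/(-9.017) = 1.6687.
Total m = m_1 x m_2 = (-0.6333)(1.6687) = -1.0569.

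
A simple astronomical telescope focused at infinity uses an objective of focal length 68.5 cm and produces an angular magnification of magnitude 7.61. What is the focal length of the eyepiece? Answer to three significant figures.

9.00 cm

|M| = f_obj/f_eye, so f_eye = f_obj/|M| = 68.5/7.61 = 9.001 cm.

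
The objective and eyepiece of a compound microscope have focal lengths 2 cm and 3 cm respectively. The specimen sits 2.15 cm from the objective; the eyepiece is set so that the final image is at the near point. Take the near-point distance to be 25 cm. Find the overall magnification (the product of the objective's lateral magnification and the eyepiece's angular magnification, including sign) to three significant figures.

Objective: 1/d_i = 1/f_obj - 1/d_o = 1/2 - 1/2.15 = 0.03488 cm^-1, so d_i = 28.667 cm.
m_obj = -d_i/d_o = -28.667/2.15 = -13.333.
Eyepiece angular magnification (image at near point): M_eye = 1 + D/f_e = 1 + 25/3 = 9.333.
Overall M = m_obj x M_eye = (-13.333)(9.333) = -124.44.

-124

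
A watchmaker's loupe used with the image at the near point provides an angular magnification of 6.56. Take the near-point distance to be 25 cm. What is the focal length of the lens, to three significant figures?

4.50 cm

For the image at the near point, M = 1 + D/f.
f = D/(M - 1) = 25/(6.56 - 1) = 4.496 cm.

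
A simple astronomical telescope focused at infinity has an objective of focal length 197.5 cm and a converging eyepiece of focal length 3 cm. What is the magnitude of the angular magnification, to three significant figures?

|M| = f_obj/|f_eye| = 197.5/3 = 65.833.

65.8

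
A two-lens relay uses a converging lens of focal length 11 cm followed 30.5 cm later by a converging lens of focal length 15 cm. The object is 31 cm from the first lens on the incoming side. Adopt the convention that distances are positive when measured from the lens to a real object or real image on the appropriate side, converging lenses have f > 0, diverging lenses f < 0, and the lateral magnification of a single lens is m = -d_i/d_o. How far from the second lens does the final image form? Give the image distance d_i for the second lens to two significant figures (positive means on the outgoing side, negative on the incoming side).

-130 cm

Applying the thin-lens equation to the first lens, 1/11 = 1/31 + 1/d_i1, which gives d_i1 = 17.050 cm.
The intermediate image is 17.050 cm to the right of lens 1, so d_o2 = L - d_i1 = 30.5 - 17.050 = 13.450 cm.
Applying the thin-lens equation again with f_2 = 15 cm and d_o2 = 13.450 cm gives d_i2 = -130.161 cm.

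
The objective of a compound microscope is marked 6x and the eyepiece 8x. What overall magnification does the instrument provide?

The overall magnification of a compound microscope is the product of the objective and eyepiece magnifications:
M = M_obj x M_eye = 6 x 8 = 48.

48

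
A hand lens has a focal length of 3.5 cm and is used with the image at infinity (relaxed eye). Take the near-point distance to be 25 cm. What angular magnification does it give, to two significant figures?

7.1

M = D/f = 25/3.5 = 7.143.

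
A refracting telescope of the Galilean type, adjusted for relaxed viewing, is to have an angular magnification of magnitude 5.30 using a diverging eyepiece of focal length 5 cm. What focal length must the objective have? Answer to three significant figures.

26.5 cm

|M| = f_obj/|f_eye|, so f_obj = |M| x |f_eye| = 5.3 x 5 = 26.500 cm.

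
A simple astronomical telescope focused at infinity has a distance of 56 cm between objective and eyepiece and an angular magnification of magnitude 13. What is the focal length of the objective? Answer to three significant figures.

In normal adjustment the tube length equals f_obj + f_eye and |M| = f_obj/f_eye.
So f_obj = 13 f_eye and 13 f_eye + f_eye = 56 cm, giving f_eye = 56/14 = 4.000 cm and f_obj = 52.000 cm.

52.0 cm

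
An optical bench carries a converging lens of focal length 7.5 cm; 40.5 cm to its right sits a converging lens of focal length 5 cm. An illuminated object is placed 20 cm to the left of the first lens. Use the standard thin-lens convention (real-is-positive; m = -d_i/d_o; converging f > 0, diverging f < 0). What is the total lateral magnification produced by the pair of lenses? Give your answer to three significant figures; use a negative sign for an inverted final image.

Applying the thin-lens equation to the first lens, 1/7.5 = 1/20 + 1/d_i1, which gives d_i1 = 12.000 cm.
Its lateral magnification is m_1 = -d_i1/d_o1 = -(12.000)/20 = -0.6000.
The intermediate image is 12.000 cm to the right of lens 1, so d_o2 = L - d_i1 = 40.5 - 12.000 = 28.500 cm.
Applying the thin-lens equation again with f_2 = 5 cm and d_o2 = 28.500 cm gives d_i2 = 6.064 cm.
m_2 = -(6.064)/(28.500) = -0.2128.
The system's lateral magnification is m_1 m_2 = (-0.6000)(-0.2128) = 0.1277.

0.128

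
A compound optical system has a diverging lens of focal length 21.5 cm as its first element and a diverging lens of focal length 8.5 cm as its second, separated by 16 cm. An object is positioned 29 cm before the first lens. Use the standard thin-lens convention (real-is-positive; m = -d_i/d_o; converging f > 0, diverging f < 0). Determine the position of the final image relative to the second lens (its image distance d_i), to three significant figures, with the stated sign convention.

First lens: d_i1 = 1/(1/(-21.5) - 1/29) = -12.347 cm.
With d_i1 < 0 the first image is virtual and lies on the object side; the object distance for lens 2 is d_o2 = 16 - (-12.347) = 28.347 cm.
Second lens: d_i2 = 1/(1/(-8.5) - 1/(28.347)) = -6.539 cm.

-6.54 cm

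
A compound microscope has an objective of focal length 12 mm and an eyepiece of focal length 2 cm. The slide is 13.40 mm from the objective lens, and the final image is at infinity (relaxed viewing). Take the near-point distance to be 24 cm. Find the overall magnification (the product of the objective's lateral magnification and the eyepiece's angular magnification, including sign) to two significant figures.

Convert to cm: f_obj = 12 mm = 1.2 cm; d_o = 13.40 mm = 1.34 cm.
Objective: 1/d_i = 1/f_obj - 1/d_o = 1/1.2 - 1/1.34 = 0.08706 cm^-1, so d_i = 11.486 cm.
m_obj = -d_i/d_o = -11.486/1.34 = -8.571.
Eyepiece angular magnification (image at infinity): M_eye = D/f_e = 24/2 = 12.000.
Overall M = m_obj x M_eye = (-8.571)(12.000) = -102.86.

-100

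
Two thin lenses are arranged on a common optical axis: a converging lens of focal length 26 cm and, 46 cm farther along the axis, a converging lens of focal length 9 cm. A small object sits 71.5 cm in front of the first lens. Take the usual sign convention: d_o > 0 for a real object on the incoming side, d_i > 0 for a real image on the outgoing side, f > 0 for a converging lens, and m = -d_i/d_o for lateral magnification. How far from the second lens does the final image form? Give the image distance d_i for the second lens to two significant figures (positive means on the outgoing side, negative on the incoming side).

First lens: d_i1 = 1/(1/26 - 1/71.5) = 40.857 cm.
That image sits 5.143 cm in front of the second lens, so d_o2 = 5.143 cm.
Second lens: d_i2 = 1/(1/9 - 1/(5.143)) = -12.000 cm.

-12 cm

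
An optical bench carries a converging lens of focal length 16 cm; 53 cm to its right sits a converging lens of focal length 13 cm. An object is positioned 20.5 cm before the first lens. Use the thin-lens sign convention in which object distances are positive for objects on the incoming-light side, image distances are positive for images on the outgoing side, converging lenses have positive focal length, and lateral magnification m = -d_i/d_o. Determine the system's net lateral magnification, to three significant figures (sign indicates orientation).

-1.41

Lens 1: 1/d_i1 = 1/f_1 - 1/d_o1 = 1/16 - 1/20.5 = 0.01372 cm^-1, so d_i1 = 72.889 cm.
m_1 = -(72.889)/20.5 = -3.5556.
This image would form 72.889 cm past lens 1, i.e. 19.889 cm beyond lens 2, so it is a virtual object for lens 2: d_o2 = 53 - 72.889 = -19.889 cm.
Lens 2: 1/d_i2 = 1/f_2 - 1/d_o2 = 1/13 - 1/(-19.889) = 0.12720 cm^-1, so d_i2 = 7.861 cm.
m_2 = -(7.861)/(-19.889) = 0.3953.
Overall magnification: m = m_1 m_2 = -1.4054.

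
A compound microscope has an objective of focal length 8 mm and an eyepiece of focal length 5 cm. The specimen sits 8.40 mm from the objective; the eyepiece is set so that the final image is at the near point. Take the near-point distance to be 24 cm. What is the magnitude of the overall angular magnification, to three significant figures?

116

Convert to cm: f_obj = 8 mm = 0.8 cm; d_o = 8.40 mm = 0.84 cm.
Objective: 1/d_i = 1/f_obj - 1/d_o = 1/0.8 - 1/0.84 = 0.05952 cm^-1, so d_i = 16.800 cm.
m_obj = -d_i/d_o = -16.800/0.84 = -20.000.
Eyepiece angular magnification (image at near point): M_eye = 1 + D/f_e = 1 + 24/5 = 5.800.
Overall M = m_obj x M_eye = (-20.000)(5.800) = -116.00.
|M| = 116.00.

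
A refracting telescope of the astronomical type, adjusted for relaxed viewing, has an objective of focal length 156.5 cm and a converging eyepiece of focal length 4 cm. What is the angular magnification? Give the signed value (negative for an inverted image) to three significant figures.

-39.1

M = -f_obj/f_eye = -156.5/(4) = -39.125.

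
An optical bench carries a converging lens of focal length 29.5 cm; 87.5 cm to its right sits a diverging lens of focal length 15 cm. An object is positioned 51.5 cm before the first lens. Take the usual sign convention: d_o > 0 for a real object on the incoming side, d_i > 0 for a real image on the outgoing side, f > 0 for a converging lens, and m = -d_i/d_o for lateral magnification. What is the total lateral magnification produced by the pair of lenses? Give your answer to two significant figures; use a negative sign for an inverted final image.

-0.60

First lens: d_i1 = 1/(1/29.5 - 1/51.5) = 69.057 cm.
m_1 = -(69.057)/51.5 = -1.3409.
Object distance for lens 2: d_o2 = 87.5 - 69.057 = 18.443 cm.
Second lens: d_i2 = 1/(1/(-15) - 1/(18.443)) = -8.272 cm.
m_2 = -(-8.272)/(18.443) = 0.4485.
Total m = m_1 x m_2 = (-1.3409)(0.4485) = -0.6014.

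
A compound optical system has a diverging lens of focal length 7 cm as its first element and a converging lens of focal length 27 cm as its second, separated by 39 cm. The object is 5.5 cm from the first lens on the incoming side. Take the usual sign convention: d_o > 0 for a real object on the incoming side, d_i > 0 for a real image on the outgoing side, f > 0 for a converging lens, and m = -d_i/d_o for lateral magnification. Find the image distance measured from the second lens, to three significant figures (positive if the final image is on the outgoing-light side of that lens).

Applying the thin-lens equation to the first lens, 1/(-7) = 1/5.5 + 1/d_i1, which gives d_i1 = -3.080 cm.
With d_i1 < 0 the first image is virtual and lies on the object side; the object distance for lens 2 is d_o2 = 39 - (-3.080) = 42.080 cm.
Applying the thin-lens equation again with f_2 = 27 cm and d_o2 = 42.080 cm gives d_i2 = 75.342 cm.

75.3 cm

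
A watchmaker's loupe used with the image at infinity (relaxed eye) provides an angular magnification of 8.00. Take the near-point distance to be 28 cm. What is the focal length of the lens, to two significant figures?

3.5 cm

For the image at infinity, M = D/f.
f = D/M = 28/8.0 = 3.500 cm.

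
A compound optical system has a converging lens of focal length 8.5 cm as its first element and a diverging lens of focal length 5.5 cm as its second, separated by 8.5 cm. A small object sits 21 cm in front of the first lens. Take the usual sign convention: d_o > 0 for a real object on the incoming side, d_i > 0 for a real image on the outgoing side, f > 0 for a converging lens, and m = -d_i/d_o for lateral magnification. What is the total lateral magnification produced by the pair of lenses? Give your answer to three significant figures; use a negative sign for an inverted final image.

Applying the thin-lens equation to the first lens, 1/8.5 = 1/21 + 1/d_i1, which gives d_i1 = 14.280 cm.
Its lateral magnification is m_1 = -d_i1/d_o1 = -(14.280)/21 = -0.6800.
This image would form 14.280 cm past lens 1, i.e. 5.780 cm beyond lens 2, so it is a virtual object for lens 2: d_o2 = 8.5 - 14.280 = -5.780 cm.
Applying the thin-lens equation again with f_2 = -5.5 cm and d_o2 = -5.780 cm gives d_i2 = -113.536 cm.
m_2 = -(-113.536)/(-5.780) = -19.6429.
Total m = m_1 x m_2 = (-0.6800)(-19.6429) = 13.3571.

13.4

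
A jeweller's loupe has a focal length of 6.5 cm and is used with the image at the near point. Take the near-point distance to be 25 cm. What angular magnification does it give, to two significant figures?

M = 1 + D/f = 1 + 25/6.5 = 4.846.

4.8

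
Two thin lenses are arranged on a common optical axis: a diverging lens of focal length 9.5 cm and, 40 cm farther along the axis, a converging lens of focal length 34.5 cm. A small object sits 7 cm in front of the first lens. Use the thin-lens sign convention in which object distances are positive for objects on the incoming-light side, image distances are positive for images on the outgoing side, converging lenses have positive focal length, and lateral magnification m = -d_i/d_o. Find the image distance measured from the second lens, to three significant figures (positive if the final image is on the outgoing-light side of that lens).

Lens 1: 1/d_i1 = 1/f_1 - 1/d_o1 = 1/(-9.5) - 1/7 = -0.24812 cm^-1, so d_i1 = -4.030 cm.
With d_i1 < 0 the first image is virtual and lies on the object side; the object distance for lens 2 is d_o2 = 40 - (-4.030) = 44.030 cm.
Lens 2: 1/d_i2 = 1/f_2 - 1/d_o2 = 1/34.5 - 1/(44.030) = 0.00627 cm^-1, so d_i2 = 159.391 cm.

159 cm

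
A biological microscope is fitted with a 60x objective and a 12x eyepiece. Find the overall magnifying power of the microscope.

The overall magnification of a compound microscope is the product of the objective and eyepiece magnifications:
M = M_obj x M_eye = 60 x 12 = 720.

720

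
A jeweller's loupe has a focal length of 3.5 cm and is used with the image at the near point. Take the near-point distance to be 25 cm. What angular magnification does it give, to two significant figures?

8.1

M = 1 + D/f = 1 + 25/3.5 = 8.143.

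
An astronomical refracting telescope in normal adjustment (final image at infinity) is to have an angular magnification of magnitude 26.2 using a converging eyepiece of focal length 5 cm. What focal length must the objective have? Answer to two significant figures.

130 cm

|M| = f_obj/|f_eye|, so f_obj = |M| x |f_eye| = 26.2 x 5 = 131.000 cm.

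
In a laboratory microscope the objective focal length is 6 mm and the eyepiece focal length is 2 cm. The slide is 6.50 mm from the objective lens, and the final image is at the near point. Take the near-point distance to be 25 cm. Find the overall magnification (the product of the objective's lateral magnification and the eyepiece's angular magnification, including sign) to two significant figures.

-160

Convert to cm: f_obj = 6 mm = 0.6 cm; d_o = 6.50 mm = 0.65 cm.
Objective: 1/d_i = 1/f_obj - 1/d_o = 1/0.6 - 1/0.65 = 0.12821 cm^-1, so d_i = 7.800 cm.
m_obj = -d_i/d_o = -7.800/0.65 = -12.000.
Eyepiece angular magnification (image at near point): M_eye = 1 + D/f_e = 1 + 25/2 = 13.500.
Overall M = m_obj x M_eye = (-12.000)(13.500) = -162.00.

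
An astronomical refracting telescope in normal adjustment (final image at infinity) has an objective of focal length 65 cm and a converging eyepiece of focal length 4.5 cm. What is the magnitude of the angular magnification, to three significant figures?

14.4

|M| = f_obj/|f_eye| = 65/4.5 = 14.444.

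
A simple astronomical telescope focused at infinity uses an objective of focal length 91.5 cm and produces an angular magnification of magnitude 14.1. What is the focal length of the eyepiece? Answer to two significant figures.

|M| = f_obj/f_eye, so f_eye = f_obj/|M| = 91.5/14.1 = 6.489 cm.

6.5 cm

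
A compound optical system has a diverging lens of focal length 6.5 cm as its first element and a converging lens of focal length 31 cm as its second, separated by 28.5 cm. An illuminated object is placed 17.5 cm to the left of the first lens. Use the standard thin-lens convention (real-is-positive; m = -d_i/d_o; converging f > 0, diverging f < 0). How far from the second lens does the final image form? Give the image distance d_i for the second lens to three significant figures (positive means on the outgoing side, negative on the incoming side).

460 cm

Applying the thin-lens equation to the first lens, 1/(-6.5) = 1/17.5 + 1/d_i1, which gives d_i1 = -4.740 cm.
The intermediate image is virtual, 4.740 cm to the left of lens 1, so d_o2 = L - d_i1 = 28.5 - (-4.740) = 33.240 cm.
Applying the thin-lens equation again with f_2 = 31 cm and d_o2 = 33.240 cm gives d_i2 = 460.098 cm.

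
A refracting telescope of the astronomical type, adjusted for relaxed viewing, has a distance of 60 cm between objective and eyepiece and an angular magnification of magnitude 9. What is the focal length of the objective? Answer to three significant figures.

54.0 cm

In normal adjustment the tube length equals f_obj + f_eye and |M| = f_obj/f_eye.
So f_obj = 9 f_eye and 9 f_eye + f_eye = 60 cm, giving f_eye = 60/10 = 6.000 cm and f_obj = 54.000 cm.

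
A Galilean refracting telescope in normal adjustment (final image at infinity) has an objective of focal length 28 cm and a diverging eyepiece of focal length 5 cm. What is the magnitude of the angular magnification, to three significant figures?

|M| = f_obj/|f_eye| = 28/5 = 5.600.

5.60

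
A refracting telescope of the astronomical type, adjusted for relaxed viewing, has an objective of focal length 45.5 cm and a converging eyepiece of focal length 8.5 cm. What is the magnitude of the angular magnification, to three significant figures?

5.35

|M| = f_obj/|f_eye| = 45.5/8.5 = 5.353.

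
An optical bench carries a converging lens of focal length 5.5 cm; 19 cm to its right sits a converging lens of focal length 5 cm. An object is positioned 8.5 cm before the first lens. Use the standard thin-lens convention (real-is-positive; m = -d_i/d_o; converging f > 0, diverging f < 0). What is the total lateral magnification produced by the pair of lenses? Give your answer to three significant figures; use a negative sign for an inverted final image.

First lens: d_i1 = 1/(1/5.5 - 1/8.5) = 15.583 cm.
m_1 = -(15.583)/8.5 = -1.8333.
That image sits 3.417 cm in front of the second lens, so d_o2 = 3.417 cm.
Second lens: d_i2 = 1/(1/5 - 1/(3.417)) = -10.789 cm.
m_2 = -(-10.789)/(3.417) = 3.1579.
Total m = m_1 x m_2 = (-1.8333)(3.1579) = -5.7895.

-5.79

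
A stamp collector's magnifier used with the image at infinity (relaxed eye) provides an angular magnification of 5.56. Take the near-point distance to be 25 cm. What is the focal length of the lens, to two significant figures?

4.5 cm

For the image at infinity, M = D/f.
f = D/M = 25/5.56 = 4.496 cm.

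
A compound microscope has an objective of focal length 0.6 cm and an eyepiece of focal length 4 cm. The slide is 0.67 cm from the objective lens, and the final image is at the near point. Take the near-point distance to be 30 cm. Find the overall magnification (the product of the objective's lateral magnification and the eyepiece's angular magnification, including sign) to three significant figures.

Objective: 1/d_i = 1/f_obj - 1/d_o = 1/0.6 - 1/0.67 = 0.17413 cm^-1, so d_i = 5.743 cm.
m_obj = -d_i/d_o = -5.743/0.67 = -8.571.
Eyepiece angular magnification (image at near point): M_eye = 1 + D/f_e = 1 + 30/4 = 8.500.
Overall M = m_obj x M_eye = (-8.571)(8.500) = -72.86.

-72.9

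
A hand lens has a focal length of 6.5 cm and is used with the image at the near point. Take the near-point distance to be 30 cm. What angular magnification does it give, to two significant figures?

5.6

M = 1 + D/f = 1 + 30/6.5 = 5.615.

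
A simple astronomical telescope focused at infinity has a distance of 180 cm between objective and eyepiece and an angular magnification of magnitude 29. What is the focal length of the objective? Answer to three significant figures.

In normal adjustment the tube length equals f_obj + f_eye and |M| = f_obj/f_eye.
So f_obj = 29 f_eye and 29 f_eye + f_eye = 180 cm, giving f_eye = 180/30 = 6.000 cm and f_obj = 174.000 cm.

174 cm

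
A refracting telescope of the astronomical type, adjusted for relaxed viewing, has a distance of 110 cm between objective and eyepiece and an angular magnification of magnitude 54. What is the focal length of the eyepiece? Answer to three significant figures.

In normal adjustment the tube length equals f_obj + f_eye and |M| = f_obj/f_eye.
So f_obj = 54 f_eye and 54 f_eye + f_eye = 110 cm, giving f_eye = 110/55 = 2.000 cm and f_obj = 108.000 cm.

2.00 cm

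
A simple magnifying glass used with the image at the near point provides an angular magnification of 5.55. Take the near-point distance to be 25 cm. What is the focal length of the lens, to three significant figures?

For the image at the near point, M = 1 + D/f.
f = D/(M - 1) = 25/(5.55 - 1) = 5.495 cm.

5.49 cm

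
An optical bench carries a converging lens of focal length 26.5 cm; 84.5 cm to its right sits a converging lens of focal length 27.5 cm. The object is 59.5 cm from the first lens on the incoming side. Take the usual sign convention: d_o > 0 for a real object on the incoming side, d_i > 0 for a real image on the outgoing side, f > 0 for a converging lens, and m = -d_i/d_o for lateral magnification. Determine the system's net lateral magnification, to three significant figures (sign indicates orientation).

First lens: d_i1 = 1/(1/26.5 - 1/59.5) = 47.780 cm.
m_1 = -(47.780)/59.5 = -0.8030.
That image sits 36.720 cm in front of the second lens, so d_o2 = 36.720 cm.
Second lens: d_i2 = 1/(1/27.5 - 1/(36.720)) = 109.525 cm.
m_2 = -(109.525)/(36.720) = -2.9827.
Total m = m_1 x m_2 = (-0.8030)(-2.9827) = 2.3952.

2.40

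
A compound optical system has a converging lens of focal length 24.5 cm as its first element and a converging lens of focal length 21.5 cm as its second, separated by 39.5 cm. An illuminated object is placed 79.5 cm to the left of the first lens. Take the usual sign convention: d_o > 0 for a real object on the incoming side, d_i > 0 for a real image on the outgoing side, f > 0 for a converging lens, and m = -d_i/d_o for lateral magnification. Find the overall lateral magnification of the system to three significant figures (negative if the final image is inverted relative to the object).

-0.550

First lens: d_i1 = 1/(1/24.5 - 1/79.5) = 35.414 cm.
m_1 = -(35.414)/79.5 = -0.4455.
Object distance for lens 2: d_o2 = 39.5 - 35.414 = 4.086 cm.
Second lens: d_i2 = 1/(1/21.5 - 1/(4.086)) = -5.045 cm.
m_2 = -(-5.045)/(4.086) = 1.2347.
Total m = m_1 x m_2 = (-0.4455)(1.2347) = -0.5500.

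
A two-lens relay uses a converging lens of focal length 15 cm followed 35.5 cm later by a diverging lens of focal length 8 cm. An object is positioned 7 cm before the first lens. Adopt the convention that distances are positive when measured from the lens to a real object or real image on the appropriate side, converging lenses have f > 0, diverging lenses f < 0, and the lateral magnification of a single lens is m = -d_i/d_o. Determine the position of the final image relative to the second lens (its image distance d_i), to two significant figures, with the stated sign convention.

Lens 1: 1/d_i1 = 1/f_1 - 1/d_o1 = 1/15 - 1/7 = -0.07619 cm^-1, so d_i1 = -13.125 cm.
The intermediate image is virtual, 13.125 cm to the left of lens 1, so d_o2 = L - d_i1 = 35.5 - (-13.125) = 48.625 cm.
Lens 2: 1/d_i2 = 1/f_2 - 1/d_o2 = 1/(-8) - 1/(48.625) = -0.14557 cm^-1, so d_i2 = -6.870 cm.

-6.9 cm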